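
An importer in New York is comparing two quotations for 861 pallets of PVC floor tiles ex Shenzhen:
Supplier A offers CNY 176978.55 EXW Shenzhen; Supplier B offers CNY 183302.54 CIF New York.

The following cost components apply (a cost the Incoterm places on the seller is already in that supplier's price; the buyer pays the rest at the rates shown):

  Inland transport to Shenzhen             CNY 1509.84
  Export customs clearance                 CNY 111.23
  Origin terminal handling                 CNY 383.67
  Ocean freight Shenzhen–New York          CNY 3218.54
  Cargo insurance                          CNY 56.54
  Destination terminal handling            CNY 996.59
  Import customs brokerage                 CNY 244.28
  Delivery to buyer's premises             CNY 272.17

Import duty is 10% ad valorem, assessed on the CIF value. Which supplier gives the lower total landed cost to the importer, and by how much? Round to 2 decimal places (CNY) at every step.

Supplier A (EXW):
CIF value = EXW price + inland to port + export clearance + origin terminal + freight + insurance = 176978.55 + 1509.84 + 111.23 + 383.67 + 3218.54 + 56.54 = 182258.37
Import duty = 182258.37 × 10% = 18225.84
Buyer bears (A): 1509.84 + 111.23 + 383.67 + 3218.54 + 56.54 + 996.59 + 244.28 + 272.17 = 6792.86
Landed cost (A) = invoice 176978.55 + 6792.86 + duty 18225.84 = 201997.25
Supplier B (CIF):
The CIF price already equals the CIF value: 183302.54
Import duty = 183302.54 × 10% = 18330.25
Buyer bears (B): 996.59 + 244.28 + 272.17 = 1513.04
Landed cost (B) = invoice 183302.54 + 1513.04 + duty 18330.25 = 203145.83
Difference = |201997.25 − 203145.83| = 1148.58

Supplier A is cheaper by CNY 1148.58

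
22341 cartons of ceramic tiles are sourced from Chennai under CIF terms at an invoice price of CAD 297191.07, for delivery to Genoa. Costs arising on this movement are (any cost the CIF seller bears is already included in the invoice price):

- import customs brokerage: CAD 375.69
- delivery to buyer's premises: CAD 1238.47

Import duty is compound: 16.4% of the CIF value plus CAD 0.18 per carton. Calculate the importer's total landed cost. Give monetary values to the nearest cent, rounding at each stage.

CIF: the seller pays costs through ocean freight and marine insurance to the destination port.
The CIF price already equals the CIF value: 297191.07
Ad valorem component: 297191.07 × 16.4% = 48739.34
Specific component: 22341 × 0.18 = 4021.38
Import duty = 48739.34 + 4021.38 = 52760.72
Buyer bears: brokerage 375.69 + delivery 1238.47 + duty 52760.72 = 54374.88
Landed cost = invoice 297191.07 + 54374.88 = 351565.95

Total landed cost: CAD 351565.95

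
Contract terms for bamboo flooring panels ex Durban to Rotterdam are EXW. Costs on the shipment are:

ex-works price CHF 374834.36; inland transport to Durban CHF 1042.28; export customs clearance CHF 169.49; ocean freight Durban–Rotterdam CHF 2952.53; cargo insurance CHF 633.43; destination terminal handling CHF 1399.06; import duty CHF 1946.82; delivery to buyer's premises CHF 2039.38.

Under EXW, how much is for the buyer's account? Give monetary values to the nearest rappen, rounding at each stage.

Buyer's account: CHF 10182.99

EXW: the seller makes goods available at their premises; the buyer bears all onward costs.
Seller's account: goods 374834.36 = 374834.36
Buyer's account: inland to port 1042.28 + export clearance 169.49 + freight 2952.53 + insurance 633.43 + destination terminal 1399.06 + duty 1946.82 + delivery 2039.38 = 10182.99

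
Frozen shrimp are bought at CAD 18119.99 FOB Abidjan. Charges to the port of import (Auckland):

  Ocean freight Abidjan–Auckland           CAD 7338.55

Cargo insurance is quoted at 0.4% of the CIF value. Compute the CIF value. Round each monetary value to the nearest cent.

Let C be the CIF value. C = FOB price + freight + 0.4% × C
C − 0.4% × C = 18119.99 + 7338.55
0.996 × C = 25458.54
C = 25458.54 / 0.996 = 25560.78
Insurance premium = 0.4% × 25560.78 = 102.24

CIF value: CAD 25560.78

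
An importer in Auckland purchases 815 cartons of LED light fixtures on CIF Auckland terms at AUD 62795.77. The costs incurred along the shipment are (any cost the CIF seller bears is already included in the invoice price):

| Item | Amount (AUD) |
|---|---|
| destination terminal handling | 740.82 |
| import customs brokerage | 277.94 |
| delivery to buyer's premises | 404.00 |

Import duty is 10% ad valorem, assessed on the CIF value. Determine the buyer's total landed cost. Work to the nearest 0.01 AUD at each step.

Total landed cost: AUD 70498.11

CIF: the seller pays costs through ocean freight and marine insurance to the destination port.
The CIF price already equals the CIF value: 62795.77
Import duty = 62795.77 × 10% = 6279.58
Buyer bears: destination terminal 740.82 + brokerage 277.94 + delivery 404.00 + duty 6279.58 = 7702.34
Landed cost = invoice 62795.77 + 7702.34 = 70498.11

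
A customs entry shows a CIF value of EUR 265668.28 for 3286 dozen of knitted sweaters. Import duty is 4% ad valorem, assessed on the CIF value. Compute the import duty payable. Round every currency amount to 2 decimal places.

Import duty = 265668.28 × 4% = 10626.73

Import duty: EUR 10626.73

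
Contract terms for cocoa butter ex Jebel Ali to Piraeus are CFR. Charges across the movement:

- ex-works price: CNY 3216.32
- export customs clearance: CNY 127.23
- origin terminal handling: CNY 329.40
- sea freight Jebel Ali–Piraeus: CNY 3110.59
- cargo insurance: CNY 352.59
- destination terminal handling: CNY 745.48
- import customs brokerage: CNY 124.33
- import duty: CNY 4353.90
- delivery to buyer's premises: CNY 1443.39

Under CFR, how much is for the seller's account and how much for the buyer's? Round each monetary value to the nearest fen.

Seller: CNY 6783.54; buyer: CNY 7019.69

CFR: the seller pays costs through ocean freight to the destination port, but not insurance.
Seller's account: goods 3216.32 + export clearance 127.23 + origin terminal 329.40 + freight 3110.59 = 6783.54
Buyer's account: insurance 352.59 + destination terminal 745.48 + brokerage 124.33 + duty 4353.90 + delivery 1443.39 = 7019.69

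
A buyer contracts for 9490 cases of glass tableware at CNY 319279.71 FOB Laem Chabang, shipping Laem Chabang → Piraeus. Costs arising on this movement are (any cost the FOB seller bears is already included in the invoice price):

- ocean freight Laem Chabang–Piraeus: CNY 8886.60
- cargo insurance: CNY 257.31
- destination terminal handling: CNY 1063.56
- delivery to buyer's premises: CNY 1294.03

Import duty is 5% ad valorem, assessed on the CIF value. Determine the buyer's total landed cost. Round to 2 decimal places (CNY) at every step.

FOB: the seller bears costs until goods are on board at the origin port; the buyer bears freight, insurance and all costs thereafter.
CIF value = FOB price + freight + insurance = 319279.71 + 8886.60 + 257.31 = 328423.62
Import duty = 328423.62 × 5% = 16421.18
Buyer bears: freight 8886.60 + insurance 257.31 + destination terminal 1063.56 + delivery 1294.03 + duty 16421.18 = 27922.68
Landed cost = invoice 319279.71 + 27922.68 = 347202.39

Total landed cost: CNY 347202.39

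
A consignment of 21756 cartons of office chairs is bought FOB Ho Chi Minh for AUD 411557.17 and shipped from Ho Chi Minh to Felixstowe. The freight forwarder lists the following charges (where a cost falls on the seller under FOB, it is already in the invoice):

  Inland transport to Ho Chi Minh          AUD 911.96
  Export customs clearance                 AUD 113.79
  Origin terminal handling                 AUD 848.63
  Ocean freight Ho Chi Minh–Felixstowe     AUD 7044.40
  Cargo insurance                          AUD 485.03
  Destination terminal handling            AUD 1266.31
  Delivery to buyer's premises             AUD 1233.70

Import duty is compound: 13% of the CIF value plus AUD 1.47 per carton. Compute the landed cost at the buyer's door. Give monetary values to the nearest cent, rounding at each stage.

FOB: the seller bears costs until goods are on board at the origin port; the buyer bears freight, insurance and all costs thereafter.
Already in the invoice (seller's account under FOB): inland to port, export clearance, origin terminal — exclude.
CIF value = FOB price + freight + insurance = 411557.17 + 7044.40 + 485.03 = 419086.60
Ad valorem component: 419086.60 × 13% = 54481.26
Specific component: 21756 × 1.47 = 31981.32
Import duty = 54481.26 + 31981.32 = 86462.58
Buyer bears: freight 7044.40 + insurance 485.03 + destination terminal 1266.31 + delivery 1233.70 + duty 86462.58 = 96492.02
Landed cost = invoice 411557.17 + 96492.02 = 508049.19

Total landed cost: AUD 508049.19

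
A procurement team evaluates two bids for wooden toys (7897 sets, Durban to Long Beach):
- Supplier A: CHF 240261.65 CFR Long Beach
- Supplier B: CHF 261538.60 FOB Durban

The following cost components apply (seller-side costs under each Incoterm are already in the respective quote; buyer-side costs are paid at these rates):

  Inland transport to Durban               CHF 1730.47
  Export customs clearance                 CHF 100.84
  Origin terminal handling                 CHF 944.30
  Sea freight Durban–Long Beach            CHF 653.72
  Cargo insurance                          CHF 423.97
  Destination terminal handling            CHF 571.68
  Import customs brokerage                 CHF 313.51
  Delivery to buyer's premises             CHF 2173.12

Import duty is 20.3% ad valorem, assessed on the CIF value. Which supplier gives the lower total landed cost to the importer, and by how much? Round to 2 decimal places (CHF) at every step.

Supplier A (CFR):
CIF value = CFR price + insurance = 240261.65 + 423.97 = 240685.62
Import duty = 240685.62 × 20.3% = 48859.18
Buyer bears (A): 423.97 + 571.68 + 313.51 + 2173.12 = 3482.28
Landed cost (A) = invoice 240261.65 + 3482.28 + duty 48859.18 = 292603.11
Supplier B (FOB):
CIF value = FOB price + freight + insurance = 261538.60 + 653.72 + 423.97 = 262616.29
Import duty = 262616.29 × 20.3% = 53311.11
Buyer bears (B): 653.72 + 423.97 + 571.68 + 313.51 + 2173.12 = 4136.00
Landed cost (B) = invoice 261538.60 + 4136.00 + duty 53311.11 = 318985.71
Difference = |292603.11 − 318985.71| = 26382.60

Supplier A is cheaper by CHF 26382.60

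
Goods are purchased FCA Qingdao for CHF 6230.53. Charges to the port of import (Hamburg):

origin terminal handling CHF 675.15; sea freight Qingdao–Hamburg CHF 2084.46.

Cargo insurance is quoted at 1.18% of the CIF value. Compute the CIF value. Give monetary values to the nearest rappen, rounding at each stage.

Let C be the CIF value. C = FCA price + pre-shipment costs + freight + 1.18% × C
C − 1.18% × C = 6230.53 + 675.15 + 2084.46
0.9882 × C = 8990.14
C = 8990.14 / 0.9882 = 9097.49
Insurance premium = 1.18% × 9097.49 = 107.35

CIF value: CHF 9097.49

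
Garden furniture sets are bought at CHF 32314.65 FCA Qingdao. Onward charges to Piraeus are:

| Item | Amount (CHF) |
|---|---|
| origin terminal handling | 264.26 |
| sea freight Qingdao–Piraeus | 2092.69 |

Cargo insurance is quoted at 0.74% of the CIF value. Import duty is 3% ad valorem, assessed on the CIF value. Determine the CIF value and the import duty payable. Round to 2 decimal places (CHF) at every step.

CIF value: CHF 34930.08; import duty: CHF 1047.90

Let C be the CIF value. C = FCA price + pre-shipment costs + freight + 0.74% × C
C − 0.74% × C = 32314.65 + 264.26 + 2092.69
0.9926 × C = 34671.60
C = 34671.60 / 0.9926 = 34930.08
Insurance premium = 0.74% × 34930.08 = 258.48
Import duty = 34930.08 × 3% = 1047.90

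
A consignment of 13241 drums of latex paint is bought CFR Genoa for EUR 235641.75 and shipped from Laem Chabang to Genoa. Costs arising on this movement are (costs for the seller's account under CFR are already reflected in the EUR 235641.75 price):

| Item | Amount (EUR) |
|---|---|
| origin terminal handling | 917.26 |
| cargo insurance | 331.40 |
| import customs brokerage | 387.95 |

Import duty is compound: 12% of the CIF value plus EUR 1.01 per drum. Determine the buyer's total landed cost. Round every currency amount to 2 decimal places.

CFR: the seller pays costs through ocean freight to the destination port, but not insurance.
Already in the invoice (seller's account under CFR): origin terminal — exclude.
CIF value = CFR price + insurance = 235641.75 + 331.40 = 235973.15
Ad valorem component: 235973.15 × 12% = 28316.78
Specific component: 13241 × 1.01 = 13373.41
Import duty = 28316.78 + 13373.41 = 41690.19
Buyer bears: insurance 331.40 + brokerage 387.95 + duty 41690.19 = 42409.54
Landed cost = invoice 235641.75 + 42409.54 = 278051.29

Total landed cost: EUR 278051.29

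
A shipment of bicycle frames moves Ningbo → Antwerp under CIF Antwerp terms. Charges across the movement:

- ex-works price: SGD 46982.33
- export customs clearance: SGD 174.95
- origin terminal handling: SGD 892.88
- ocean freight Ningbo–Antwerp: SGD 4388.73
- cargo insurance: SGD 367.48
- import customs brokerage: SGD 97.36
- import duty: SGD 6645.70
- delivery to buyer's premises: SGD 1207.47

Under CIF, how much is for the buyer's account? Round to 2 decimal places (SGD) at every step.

CIF: the seller pays costs through ocean freight and marine insurance to the destination port.
Seller's account: goods 46982.33 + export clearance 174.95 + origin terminal 892.88 + freight 4388.73 + insurance 367.48 = 52806.37
Buyer's account: brokerage 97.36 + duty 6645.70 + delivery 1207.47 = 7950.53

Buyer's account: SGD 7950.53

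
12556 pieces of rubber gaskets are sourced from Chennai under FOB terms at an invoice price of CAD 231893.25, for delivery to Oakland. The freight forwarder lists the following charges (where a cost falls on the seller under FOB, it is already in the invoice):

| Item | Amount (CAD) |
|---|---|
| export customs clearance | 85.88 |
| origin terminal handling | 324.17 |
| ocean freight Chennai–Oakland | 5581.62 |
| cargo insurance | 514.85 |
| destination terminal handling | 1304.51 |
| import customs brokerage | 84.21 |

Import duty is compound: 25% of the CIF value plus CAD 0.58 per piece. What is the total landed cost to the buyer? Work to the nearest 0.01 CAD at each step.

Total landed cost: CAD 306158.35

FOB: the seller bears costs until goods are on board at the origin port; the buyer bears freight, insurance and all costs thereafter.
Already in the invoice (seller's account under FOB): export clearance, origin terminal — exclude.
CIF value = FOB price + freight + insurance = 231893.25 + 5581.62 + 514.85 = 237989.72
Ad valorem component: 237989.72 × 25% = 59497.43
Specific component: 12556 × 0.58 = 7282.48
Import duty = 59497.43 + 7282.48 = 66779.91
Buyer bears: freight 5581.62 + insurance 514.85 + destination terminal 1304.51 + brokerage 84.21 + duty 66779.91 = 74265.10
Landed cost = invoice 231893.25 + 74265.10 = 306158.35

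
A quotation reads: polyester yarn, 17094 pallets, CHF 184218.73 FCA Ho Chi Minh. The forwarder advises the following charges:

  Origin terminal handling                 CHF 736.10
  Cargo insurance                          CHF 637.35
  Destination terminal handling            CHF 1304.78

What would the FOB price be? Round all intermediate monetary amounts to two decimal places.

Not relevant to the conversion: insurance, destination terminal — on the buyer under both terms; not part of either seller's price.
From FCA to FOB, the seller additionally bears: origin terminal.
FOB price = 184218.73 + 736.10 = 184954.83

FOB price: CHF 184954.83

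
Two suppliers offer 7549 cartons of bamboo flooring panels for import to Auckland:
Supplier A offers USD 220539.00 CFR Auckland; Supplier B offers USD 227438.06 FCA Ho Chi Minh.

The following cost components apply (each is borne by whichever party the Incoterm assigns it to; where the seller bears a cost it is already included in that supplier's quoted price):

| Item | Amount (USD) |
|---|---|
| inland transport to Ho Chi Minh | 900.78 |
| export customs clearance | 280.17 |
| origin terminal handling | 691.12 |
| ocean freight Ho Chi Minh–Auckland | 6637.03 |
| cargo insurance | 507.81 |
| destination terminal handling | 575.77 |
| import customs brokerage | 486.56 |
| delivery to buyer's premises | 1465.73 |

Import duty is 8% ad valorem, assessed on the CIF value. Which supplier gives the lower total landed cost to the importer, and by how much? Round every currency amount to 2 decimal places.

Supplier A (CFR):
CIF value = CFR price + insurance = 220539.00 + 507.81 = 221046.81
Import duty = 221046.81 × 8% = 17683.74
Buyer bears (A): 507.81 + 575.77 + 486.56 + 1465.73 = 3035.87
Landed cost (A) = invoice 220539.00 + 3035.87 + duty 17683.74 = 241258.61
Supplier B (FCA):
CIF value = FCA price + origin terminal + freight + insurance = 227438.06 + 691.12 + 6637.03 + 507.81 = 235274.02
Import duty = 235274.02 × 8% = 18821.92
Buyer bears (B): 691.12 + 6637.03 + 507.81 + 575.77 + 486.56 + 1465.73 = 10364.02
Landed cost (B) = invoice 227438.06 + 10364.02 + duty 18821.92 = 256624.00
Difference = |241258.61 − 256624.00| = 15365.39

Supplier A is cheaper by USD 15365.39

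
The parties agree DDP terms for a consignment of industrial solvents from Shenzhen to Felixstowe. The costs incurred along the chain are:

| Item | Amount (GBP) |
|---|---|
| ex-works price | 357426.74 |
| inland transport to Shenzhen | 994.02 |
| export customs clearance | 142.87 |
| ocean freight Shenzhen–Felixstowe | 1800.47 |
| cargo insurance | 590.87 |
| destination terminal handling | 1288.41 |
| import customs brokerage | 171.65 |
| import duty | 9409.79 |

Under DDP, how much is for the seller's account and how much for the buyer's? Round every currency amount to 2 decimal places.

DDP: the seller bears all costs including import duty.
Seller's account: goods 357426.74 + inland to port 994.02 + export clearance 142.87 + freight 1800.47 + insurance 590.87 + destination terminal 1288.41 + brokerage 171.65 + duty 9409.79 = 371824.82
Buyer's account: 0.00

Seller: GBP 371824.82; buyer: GBP 0.00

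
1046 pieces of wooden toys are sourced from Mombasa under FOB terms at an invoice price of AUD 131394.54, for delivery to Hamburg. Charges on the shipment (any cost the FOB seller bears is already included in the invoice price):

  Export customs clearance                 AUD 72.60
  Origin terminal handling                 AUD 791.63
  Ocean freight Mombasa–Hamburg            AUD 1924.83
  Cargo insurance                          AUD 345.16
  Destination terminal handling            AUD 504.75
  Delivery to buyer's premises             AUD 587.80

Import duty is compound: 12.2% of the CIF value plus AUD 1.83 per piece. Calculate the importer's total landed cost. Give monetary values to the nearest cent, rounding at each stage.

FOB: the seller bears costs until goods are on board at the origin port; the buyer bears freight, insurance and all costs thereafter.
Already in the invoice (seller's account under FOB): export clearance, origin terminal — exclude.
CIF value = FOB price + freight + insurance = 131394.54 + 1924.83 + 345.16 = 133664.53
Ad valorem component: 133664.53 × 12.2% = 16307.07
Specific component: 1046 × 1.83 = 1914.18
Import duty = 16307.07 + 1914.18 = 18221.25
Buyer bears: freight 1924.83 + insurance 345.16 + destination terminal 504.75 + delivery 587.80 + duty 18221.25 = 21583.79
Landed cost = invoice 131394.54 + 21583.79 = 152978.33

Total landed cost: AUD 152978.33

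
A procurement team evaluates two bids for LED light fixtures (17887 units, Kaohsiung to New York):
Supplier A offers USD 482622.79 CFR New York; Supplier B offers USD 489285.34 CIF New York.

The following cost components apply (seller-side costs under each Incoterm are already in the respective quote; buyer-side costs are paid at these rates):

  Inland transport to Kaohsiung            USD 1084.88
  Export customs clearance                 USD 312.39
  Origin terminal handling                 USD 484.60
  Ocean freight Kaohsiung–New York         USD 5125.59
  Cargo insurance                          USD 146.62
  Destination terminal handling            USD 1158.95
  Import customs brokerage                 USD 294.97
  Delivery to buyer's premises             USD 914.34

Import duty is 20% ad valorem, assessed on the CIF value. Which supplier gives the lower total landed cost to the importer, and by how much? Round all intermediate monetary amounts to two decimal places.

Supplier A (CFR):
CIF value = CFR price + insurance = 482622.79 + 146.62 = 482769.41
Import duty = 482769.41 × 20% = 96553.88
Buyer bears (A): 146.62 + 1158.95 + 294.97 + 914.34 = 2514.88
Landed cost (A) = invoice 482622.79 + 2514.88 + duty 96553.88 = 581691.55
Supplier B (CIF):
The CIF price already equals the CIF value: 489285.34
Import duty = 489285.34 × 20% = 97857.07
Buyer bears (B): 1158.95 + 294.97 + 914.34 = 2368.26
Landed cost (B) = invoice 489285.34 + 2368.26 + duty 97857.07 = 589510.67
Difference = |581691.55 − 589510.67| = 7819.12

Supplier A is cheaper by USD 7819.12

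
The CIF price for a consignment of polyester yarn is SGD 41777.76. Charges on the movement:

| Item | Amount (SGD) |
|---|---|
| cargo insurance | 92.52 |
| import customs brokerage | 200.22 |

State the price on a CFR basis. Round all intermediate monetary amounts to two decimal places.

CFR price: SGD 41685.24

Not relevant to the conversion: brokerage — on the buyer under both terms; not part of either seller's price.
From CIF to CFR, the seller no longer bears: insurance.
CFR price = 41777.76 − 92.52 = 41685.24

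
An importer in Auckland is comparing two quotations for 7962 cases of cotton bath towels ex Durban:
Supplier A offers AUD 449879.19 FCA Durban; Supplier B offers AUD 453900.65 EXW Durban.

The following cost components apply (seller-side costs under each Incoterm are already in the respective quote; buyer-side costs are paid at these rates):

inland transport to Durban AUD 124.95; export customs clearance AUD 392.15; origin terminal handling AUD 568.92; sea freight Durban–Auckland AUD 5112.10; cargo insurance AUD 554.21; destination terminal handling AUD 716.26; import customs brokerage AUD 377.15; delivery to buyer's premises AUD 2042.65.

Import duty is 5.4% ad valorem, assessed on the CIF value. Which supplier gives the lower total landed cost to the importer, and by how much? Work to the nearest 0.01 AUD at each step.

Supplier A (FCA):
CIF value = FCA price + origin terminal + freight + insurance = 449879.19 + 568.92 + 5112.10 + 554.21 = 456114.42
Import duty = 456114.42 × 5.4% = 24630.18
Buyer bears (A): 568.92 + 5112.10 + 554.21 + 716.26 + 377.15 + 2042.65 = 9371.29
Landed cost (A) = invoice 449879.19 + 9371.29 + duty 24630.18 = 483880.66
Supplier B (EXW):
CIF value = EXW price + inland to port + export clearance + origin terminal + freight + insurance = 453900.65 + 124.95 + 392.15 + 568.92 + 5112.10 + 554.21 = 460652.98
Import duty = 460652.98 × 5.4% = 24875.26
Buyer bears (B): 124.95 + 392.15 + 568.92 + 5112.10 + 554.21 + 716.26 + 377.15 + 2042.65 = 9888.39
Landed cost (B) = invoice 453900.65 + 9888.39 + duty 24875.26 = 488664.30
Difference = |483880.66 − 488664.30| = 4783.64

Supplier A is cheaper by AUD 4783.64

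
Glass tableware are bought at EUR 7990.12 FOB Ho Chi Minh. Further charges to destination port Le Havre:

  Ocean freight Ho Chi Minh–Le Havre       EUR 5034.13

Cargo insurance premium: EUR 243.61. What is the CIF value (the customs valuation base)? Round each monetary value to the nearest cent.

CIF = FOB price + freight + insurance
CIF = 7990.12 + 5034.13 + 243.61 = 13267.86

CIF value: EUR 13267.86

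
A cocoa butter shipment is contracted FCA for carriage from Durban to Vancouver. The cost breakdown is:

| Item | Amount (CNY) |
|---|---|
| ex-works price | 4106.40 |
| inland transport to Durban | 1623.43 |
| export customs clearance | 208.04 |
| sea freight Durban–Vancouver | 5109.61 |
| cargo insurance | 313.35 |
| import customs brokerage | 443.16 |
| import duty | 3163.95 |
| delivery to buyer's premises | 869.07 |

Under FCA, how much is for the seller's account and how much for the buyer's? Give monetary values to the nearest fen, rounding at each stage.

FCA: the seller delivers export-cleared goods to the carrier; the buyer bears costs from that point.
Seller's account: goods 4106.40 + inland to port 1623.43 + export clearance 208.04 = 5937.87
Buyer's account: freight 5109.61 + insurance 313.35 + brokerage 443.16 + duty 3163.95 + delivery 869.07 = 9899.14

Seller: CNY 5937.87; buyer: CNY 9899.14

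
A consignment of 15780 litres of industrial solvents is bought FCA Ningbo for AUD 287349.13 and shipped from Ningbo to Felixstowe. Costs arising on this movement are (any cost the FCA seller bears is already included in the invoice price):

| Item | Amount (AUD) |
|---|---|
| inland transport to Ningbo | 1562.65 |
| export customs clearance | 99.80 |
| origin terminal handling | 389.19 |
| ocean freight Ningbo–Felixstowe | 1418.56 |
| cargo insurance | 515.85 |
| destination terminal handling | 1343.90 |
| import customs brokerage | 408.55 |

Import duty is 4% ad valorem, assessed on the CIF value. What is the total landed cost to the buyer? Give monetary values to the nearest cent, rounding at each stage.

Total landed cost: AUD 303012.09

FCA: the seller delivers export-cleared goods to the carrier; the buyer bears costs from that point.
Already in the invoice (seller's account under FCA): inland to port, export clearance — exclude.
CIF value = FCA price + origin terminal + freight + insurance = 287349.13 + 389.19 + 1418.56 + 515.85 = 289672.73
Import duty = 289672.73 × 4% = 11586.91
Buyer bears: origin terminal 389.19 + freight 1418.56 + insurance 515.85 + destination terminal 1343.90 + brokerage 408.55 + duty 11586.91 = 15662.96
Landed cost = invoice 287349.13 + 15662.96 = 303012.09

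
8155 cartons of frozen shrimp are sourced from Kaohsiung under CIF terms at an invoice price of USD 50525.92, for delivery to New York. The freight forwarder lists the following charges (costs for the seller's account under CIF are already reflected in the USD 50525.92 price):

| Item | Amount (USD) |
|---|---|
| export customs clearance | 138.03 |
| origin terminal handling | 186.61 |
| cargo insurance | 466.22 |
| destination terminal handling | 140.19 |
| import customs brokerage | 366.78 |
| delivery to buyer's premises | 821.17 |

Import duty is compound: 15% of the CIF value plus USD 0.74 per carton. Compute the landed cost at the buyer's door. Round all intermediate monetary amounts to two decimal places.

Total landed cost: USD 65467.65

CIF: the seller pays costs through ocean freight and marine insurance to the destination port.
Already in the invoice (seller's account under CIF): export clearance, origin terminal, insurance — exclude.
The CIF price already equals the CIF value: 50525.92
Ad valorem component: 50525.92 × 15% = 7578.89
Specific component: 8155 × 0.74 = 6034.70
Import duty = 7578.89 + 6034.70 = 13613.59
Buyer bears: destination terminal 140.19 + brokerage 366.78 + delivery 821.17 + duty 13613.59 = 14941.73
Landed cost = invoice 50525.92 + 14941.73 = 65467.65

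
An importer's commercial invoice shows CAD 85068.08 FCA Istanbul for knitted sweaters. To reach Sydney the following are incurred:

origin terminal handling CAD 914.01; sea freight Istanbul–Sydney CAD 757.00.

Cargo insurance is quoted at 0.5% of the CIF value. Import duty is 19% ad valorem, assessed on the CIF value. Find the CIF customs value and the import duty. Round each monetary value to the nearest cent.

Let C be the CIF value. C = FCA price + pre-shipment costs + freight + 0.5% × C
C − 0.5% × C = 85068.08 + 914.01 + 757.00
0.995 × C = 86739.09
C = 86739.09 / 0.995 = 87174.96
Insurance premium = 0.5% × 87174.96 = 435.87
Import duty = 87174.96 × 19% = 16563.24

CIF value: CAD 87174.96; import duty: CAD 16563.24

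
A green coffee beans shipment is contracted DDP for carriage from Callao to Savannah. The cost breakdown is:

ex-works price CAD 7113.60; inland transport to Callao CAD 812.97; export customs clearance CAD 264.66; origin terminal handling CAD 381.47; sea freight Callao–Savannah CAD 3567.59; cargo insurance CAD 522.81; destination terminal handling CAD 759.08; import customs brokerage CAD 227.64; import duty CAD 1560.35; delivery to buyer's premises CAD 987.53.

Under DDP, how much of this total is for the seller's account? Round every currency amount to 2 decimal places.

Seller's account: CAD 16197.70

DDP: the seller bears all costs including import duty.
Seller's account: goods 7113.60 + inland to port 812.97 + export clearance 264.66 + origin terminal 381.47 + freight 3567.59 + insurance 522.81 + destination terminal 759.08 + brokerage 227.64 + duty 1560.35 + delivery 987.53 = 16197.70
Buyer's account: 0.00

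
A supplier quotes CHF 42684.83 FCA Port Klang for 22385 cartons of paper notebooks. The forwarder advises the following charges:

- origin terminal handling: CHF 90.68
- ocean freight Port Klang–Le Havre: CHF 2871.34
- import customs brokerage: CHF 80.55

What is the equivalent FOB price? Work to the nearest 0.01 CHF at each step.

FOB price: CHF 42775.51

Not relevant to the conversion: brokerage, freight — on the buyer under both terms; not part of either seller's price.
From FCA to FOB, the seller additionally bears: origin terminal.
FOB price = 42684.83 + 90.68 = 42775.51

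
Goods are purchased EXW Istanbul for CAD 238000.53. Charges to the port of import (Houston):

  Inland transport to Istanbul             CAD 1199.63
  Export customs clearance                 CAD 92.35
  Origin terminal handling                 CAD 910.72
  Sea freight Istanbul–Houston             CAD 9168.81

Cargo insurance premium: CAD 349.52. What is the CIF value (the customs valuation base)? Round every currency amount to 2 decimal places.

CIF = EXW price + pre-shipment costs + freight + insurance
CIF = 238000.53 + 1199.63 + 92.35 + 910.72 + 9168.81 + 349.52 = 249721.56

CIF value: CAD 249721.56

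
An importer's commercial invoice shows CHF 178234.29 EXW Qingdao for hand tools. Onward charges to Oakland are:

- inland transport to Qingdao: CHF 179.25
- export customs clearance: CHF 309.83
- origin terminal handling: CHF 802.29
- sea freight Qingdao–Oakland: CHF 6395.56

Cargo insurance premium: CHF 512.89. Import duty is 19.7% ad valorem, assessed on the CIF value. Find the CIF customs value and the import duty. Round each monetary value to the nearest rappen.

CIF value: CHF 186434.11; import duty: CHF 36727.52

CIF = EXW price + pre-shipment costs + freight + insurance
CIF = 178234.29 + 179.25 + 309.83 + 802.29 + 6395.56 + 512.89 = 186434.11
Import duty = 186434.11 × 19.7% = 36727.52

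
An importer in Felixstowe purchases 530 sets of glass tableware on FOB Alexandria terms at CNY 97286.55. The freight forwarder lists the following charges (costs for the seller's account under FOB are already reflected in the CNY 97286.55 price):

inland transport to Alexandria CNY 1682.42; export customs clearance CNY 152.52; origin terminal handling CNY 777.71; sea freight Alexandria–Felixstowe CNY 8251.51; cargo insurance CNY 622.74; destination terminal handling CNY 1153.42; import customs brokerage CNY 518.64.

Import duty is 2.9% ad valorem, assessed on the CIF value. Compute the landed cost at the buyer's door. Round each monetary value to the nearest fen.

Total landed cost: CNY 110911.52

FOB: the seller bears costs until goods are on board at the origin port; the buyer bears freight, insurance and all costs thereafter.
Already in the invoice (seller's account under FOB): inland to port, export clearance, origin terminal — exclude.
CIF value = FOB price + freight + insurance = 97286.55 + 8251.51 + 622.74 = 106160.80
Import duty = 106160.80 × 2.9% = 3078.66
Buyer bears: freight 8251.51 + insurance 622.74 + destination terminal 1153.42 + brokerage 518.64 + duty 3078.66 = 13624.97
Landed cost = invoice 97286.55 + 13624.97 = 110911.52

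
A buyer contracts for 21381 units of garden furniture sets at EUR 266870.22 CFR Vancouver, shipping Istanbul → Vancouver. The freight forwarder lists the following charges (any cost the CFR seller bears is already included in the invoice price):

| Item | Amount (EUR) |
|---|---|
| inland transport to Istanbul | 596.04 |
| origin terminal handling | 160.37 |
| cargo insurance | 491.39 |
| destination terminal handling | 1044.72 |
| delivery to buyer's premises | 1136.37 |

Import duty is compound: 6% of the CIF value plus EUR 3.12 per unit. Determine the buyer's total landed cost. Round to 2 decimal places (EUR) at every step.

CFR: the seller pays costs through ocean freight to the destination port, but not insurance.
Already in the invoice (seller's account under CFR): inland to port, origin terminal — exclude.
CIF value = CFR price + insurance = 266870.22 + 491.39 = 267361.61
Ad valorem component: 267361.61 × 6% = 16041.70
Specific component: 21381 × 3.12 = 66708.72
Import duty = 16041.70 + 66708.72 = 82750.42
Buyer bears: insurance 491.39 + destination terminal 1044.72 + delivery 1136.37 + duty 82750.42 = 85422.90
Landed cost = invoice 266870.22 + 85422.90 = 352293.12

Total landed cost: EUR 352293.12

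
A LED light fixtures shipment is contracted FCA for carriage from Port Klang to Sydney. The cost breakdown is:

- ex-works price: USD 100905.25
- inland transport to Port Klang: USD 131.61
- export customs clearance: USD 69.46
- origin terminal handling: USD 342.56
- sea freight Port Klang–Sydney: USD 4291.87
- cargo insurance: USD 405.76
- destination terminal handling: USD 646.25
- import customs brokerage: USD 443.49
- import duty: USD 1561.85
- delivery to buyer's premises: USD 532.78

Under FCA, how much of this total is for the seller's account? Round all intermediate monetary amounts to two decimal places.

Seller's account: USD 101106.32

FCA: the seller delivers export-cleared goods to the carrier; the buyer bears costs from that point.
Seller's account: goods 100905.25 + inland to port 131.61 + export clearance 69.46 = 101106.32
Buyer's account: origin terminal 342.56 + freight 4291.87 + insurance 405.76 + destination terminal 646.25 + brokerage 443.49 + duty 1561.85 + delivery 532.78 = 8224.56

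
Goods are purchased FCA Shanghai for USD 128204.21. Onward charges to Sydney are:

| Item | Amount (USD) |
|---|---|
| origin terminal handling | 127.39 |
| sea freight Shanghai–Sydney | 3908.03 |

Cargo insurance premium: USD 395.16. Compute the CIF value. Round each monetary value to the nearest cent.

CIF value: USD 132634.79

CIF = FCA price + pre-shipment costs + freight + insurance
CIF = 128204.21 + 127.39 + 3908.03 + 395.16 = 132634.79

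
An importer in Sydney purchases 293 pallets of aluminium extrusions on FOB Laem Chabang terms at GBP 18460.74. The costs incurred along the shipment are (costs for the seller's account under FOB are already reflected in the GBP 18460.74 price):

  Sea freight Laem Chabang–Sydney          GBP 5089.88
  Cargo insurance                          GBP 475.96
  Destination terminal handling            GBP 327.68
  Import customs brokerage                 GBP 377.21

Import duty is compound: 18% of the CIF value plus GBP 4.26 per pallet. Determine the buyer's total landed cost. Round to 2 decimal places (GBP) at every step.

FOB: the seller bears costs until goods are on board at the origin port; the buyer bears freight, insurance and all costs thereafter.
CIF value = FOB price + freight + insurance = 18460.74 + 5089.88 + 475.96 = 24026.58
Ad valorem component: 24026.58 × 18% = 4324.78
Specific component: 293 × 4.26 = 1248.18
Import duty = 4324.78 + 1248.18 = 5572.96
Buyer bears: freight 5089.88 + insurance 475.96 + destination terminal 327.68 + brokerage 377.21 + duty 5572.96 = 11843.69
Landed cost = invoice 18460.74 + 11843.69 = 30304.43

Total landed cost: GBP 30304.43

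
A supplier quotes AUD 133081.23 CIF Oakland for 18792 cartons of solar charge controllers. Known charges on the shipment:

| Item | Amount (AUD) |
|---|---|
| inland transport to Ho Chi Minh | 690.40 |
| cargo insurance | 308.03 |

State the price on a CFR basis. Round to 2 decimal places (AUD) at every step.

CFR price: AUD 132773.20

Not relevant to the conversion: inland to port — on the seller under both CIF and CFR; already in the CIF price and stays in the CFR price.
From CIF to CFR, the seller no longer bears: insurance.
CFR price = 133081.23 − 308.03 = 132773.20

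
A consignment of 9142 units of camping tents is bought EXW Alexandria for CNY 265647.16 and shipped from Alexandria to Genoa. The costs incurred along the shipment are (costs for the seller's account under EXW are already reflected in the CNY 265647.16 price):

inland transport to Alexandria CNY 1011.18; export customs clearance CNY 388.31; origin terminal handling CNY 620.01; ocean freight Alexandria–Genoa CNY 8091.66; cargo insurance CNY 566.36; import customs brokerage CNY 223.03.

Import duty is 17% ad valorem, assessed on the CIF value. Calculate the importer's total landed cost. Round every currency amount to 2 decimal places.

Total landed cost: CNY 323522.91

EXW: the seller makes goods available at their premises; the buyer bears all onward costs.
CIF value = EXW price + inland to port + export clearance + origin terminal + freight + insurance = 265647.16 + 1011.18 + 388.31 + 620.01 + 8091.66 + 566.36 = 276324.68
Import duty = 276324.68 × 17% = 46975.20
Buyer bears: inland to port 1011.18 + export clearance 388.31 + origin terminal 620.01 + freight 8091.66 + insurance 566.36 + brokerage 223.03 + duty 46975.20 = 57875.75
Landed cost = invoice 265647.16 + 57875.75 = 323522.91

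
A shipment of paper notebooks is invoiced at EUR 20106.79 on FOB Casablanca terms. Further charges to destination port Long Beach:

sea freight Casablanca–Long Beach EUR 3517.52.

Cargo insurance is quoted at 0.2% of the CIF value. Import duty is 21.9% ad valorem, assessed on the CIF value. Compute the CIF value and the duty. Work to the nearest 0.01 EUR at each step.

Let C be the CIF value. C = FOB price + freight + 0.2% × C
C − 0.2% × C = 20106.79 + 3517.52
0.998 × C = 23624.31
C = 23624.31 / 0.998 = 23671.65
Insurance premium = 0.2% × 23671.65 = 47.34
Import duty = 23671.65 × 21.9% = 5184.09

CIF value: EUR 23671.65; import duty: EUR 5184.09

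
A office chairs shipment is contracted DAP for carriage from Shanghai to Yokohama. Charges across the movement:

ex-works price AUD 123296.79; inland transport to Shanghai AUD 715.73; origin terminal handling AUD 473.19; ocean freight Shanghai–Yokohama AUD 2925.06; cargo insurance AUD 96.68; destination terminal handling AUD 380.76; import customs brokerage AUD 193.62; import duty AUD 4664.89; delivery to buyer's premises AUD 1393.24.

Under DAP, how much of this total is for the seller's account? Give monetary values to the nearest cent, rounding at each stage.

DAP: the seller bears all costs to the named destination except import duty and clearance.
Seller's account: goods 123296.79 + inland to port 715.73 + origin terminal 473.19 + freight 2925.06 + insurance 96.68 + destination terminal 380.76 + delivery 1393.24 = 129281.45
Buyer's account: brokerage 193.62 + duty 4664.89 = 4858.51

Seller's account: AUD 129281.45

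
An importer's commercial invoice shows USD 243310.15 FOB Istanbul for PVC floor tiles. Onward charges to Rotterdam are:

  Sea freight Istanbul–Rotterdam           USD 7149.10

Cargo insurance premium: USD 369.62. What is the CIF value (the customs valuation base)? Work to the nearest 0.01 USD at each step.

CIF = FOB price + freight + insurance
CIF = 243310.15 + 7149.10 + 369.62 = 250828.87

CIF value: USD 250828.87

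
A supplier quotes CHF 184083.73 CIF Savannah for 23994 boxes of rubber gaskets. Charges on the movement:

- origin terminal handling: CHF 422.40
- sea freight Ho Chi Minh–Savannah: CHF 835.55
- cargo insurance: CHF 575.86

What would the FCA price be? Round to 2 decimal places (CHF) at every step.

FCA price: CHF 182249.92

From CIF to FCA, the seller no longer bears: origin terminal, freight, insurance.
FCA price = 184083.73 − 422.40 − 835.55 − 575.86 = 182249.92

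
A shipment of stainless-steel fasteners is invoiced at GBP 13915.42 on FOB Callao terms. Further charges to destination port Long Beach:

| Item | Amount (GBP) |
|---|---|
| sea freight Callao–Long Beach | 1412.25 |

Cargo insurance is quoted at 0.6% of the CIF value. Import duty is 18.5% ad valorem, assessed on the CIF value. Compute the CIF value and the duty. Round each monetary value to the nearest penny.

CIF value: GBP 15420.19; import duty: GBP 2852.74

Let C be the CIF value. C = FOB price + freight + 0.6% × C
C − 0.6% × C = 13915.42 + 1412.25
0.994 × C = 15327.67
C = 15327.67 / 0.994 = 15420.19
Insurance premium = 0.6% × 15420.19 = 92.52
Import duty = 15420.19 × 18.5% = 2852.74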